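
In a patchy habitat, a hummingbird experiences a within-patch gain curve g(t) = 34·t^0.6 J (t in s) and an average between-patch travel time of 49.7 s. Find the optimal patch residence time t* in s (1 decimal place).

Maximise g(t)/(T+t): set derivative to zero → g'(t)(T+t) = g(t).
g'(t) = 0.6·34·t^-0.4. Setting 0.6·34·t^-0.4 = 34·t^0.6/(49.7+t) gives 0.6(49.7+t) = t, so 0.40·t = 0.6×49.7.
t* = 0.6×49.7/0.40 = 74.55 s.

74.5 s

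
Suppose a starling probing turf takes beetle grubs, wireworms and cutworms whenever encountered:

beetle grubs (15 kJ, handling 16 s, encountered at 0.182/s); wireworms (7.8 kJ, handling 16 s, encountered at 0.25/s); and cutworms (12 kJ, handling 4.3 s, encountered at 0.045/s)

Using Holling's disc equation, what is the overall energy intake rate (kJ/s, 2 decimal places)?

0.64 kJ/s

R = Σλ_iE_i / (1 + Σλ_ih_i)
Numerator: 0.182×15 + 0.25×7.8 + 0.045×12 = 5.22
Denominator: 1 + 0.182×16 + 0.25×16 + 0.045×4.3 = 8.105
R = 5.22/8.105 = 0.644 kJ/s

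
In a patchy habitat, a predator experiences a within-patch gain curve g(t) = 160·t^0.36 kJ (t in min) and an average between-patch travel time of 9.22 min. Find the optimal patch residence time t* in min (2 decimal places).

5.19 min

Maximise g(t)/(T+t): set derivative to zero → g'(t)(T+t) = g(t).
g'(t) = 0.36·160·t^-0.64. Setting 0.36·160·t^-0.64 = 160·t^0.36/(9.22+t) gives 0.36(9.22+t) = t, so 0.64·t = 0.36×9.22.
t* = 0.36×9.22/0.64 = 5.186 min.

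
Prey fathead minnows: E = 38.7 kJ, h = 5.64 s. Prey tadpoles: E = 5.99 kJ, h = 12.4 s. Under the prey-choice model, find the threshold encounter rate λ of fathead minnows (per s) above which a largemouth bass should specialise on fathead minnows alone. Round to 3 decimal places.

The zero-one rule: include tadpoles iff E₂/h₂ > λE₁/(1+λh₁). Equality gives the switch point.
λE₁h₂ = E₂ + λE₂h₁ ⇒ λ = E₂/(E₁h₂ − E₂h₁) = 5.99/(479.9 − 33.78) = 0.01343 per s.

0.013 per s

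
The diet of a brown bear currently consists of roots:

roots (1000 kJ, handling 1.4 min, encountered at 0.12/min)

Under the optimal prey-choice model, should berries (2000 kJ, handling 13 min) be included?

Yes

Current rate: (0.12×1000)/(1 + 0.12×1.4) = 102.7 kJ/min.
berries: E/h = 2000/13 = 153.8 kJ/min.
Since 153.8 > R, including berries increases the long-run rate.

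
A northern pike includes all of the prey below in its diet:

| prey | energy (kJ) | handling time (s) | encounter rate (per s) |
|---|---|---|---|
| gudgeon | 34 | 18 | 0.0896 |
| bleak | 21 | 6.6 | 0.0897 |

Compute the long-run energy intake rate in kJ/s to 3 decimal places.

R = (0.0896×34 + 0.0897×21) / (1 + 0.0896×18 + 0.0897×6.6) = 4.93/3.205 = 1.538 kJ/s.

1.538 kJ/s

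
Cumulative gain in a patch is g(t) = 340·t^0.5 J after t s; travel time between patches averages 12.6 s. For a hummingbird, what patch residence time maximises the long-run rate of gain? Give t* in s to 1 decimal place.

12.6 s

Maximise g(t)/(T+t): set derivative to zero → g'(t)(T+t) = g(t).
g'(t) = 0.5·340·t^-0.5. Setting 0.5·340·t^-0.5 = 340·t^0.5/(12.6+t) gives 0.5(12.6+t) = t, so 0.50·t = 0.5×12.6.
t* = 0.5×12.6/0.50 = 12.6 s.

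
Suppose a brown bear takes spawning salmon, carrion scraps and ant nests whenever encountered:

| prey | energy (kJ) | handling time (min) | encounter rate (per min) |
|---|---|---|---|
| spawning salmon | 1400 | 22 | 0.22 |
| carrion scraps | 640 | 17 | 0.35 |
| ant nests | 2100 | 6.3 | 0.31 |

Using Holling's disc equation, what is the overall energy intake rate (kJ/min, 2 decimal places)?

86.08 kJ/min

Energy encountered per unit search time: 0.22×1400 + 0.35×640 + 0.31×2100 = 1183 kJ/min.
Handling time per unit search time: 0.22×22 + 0.35×17 + 0.31×6.3 = 12.74.
Rate = 1183/(1 + 12.74) = 86.08 kJ/min.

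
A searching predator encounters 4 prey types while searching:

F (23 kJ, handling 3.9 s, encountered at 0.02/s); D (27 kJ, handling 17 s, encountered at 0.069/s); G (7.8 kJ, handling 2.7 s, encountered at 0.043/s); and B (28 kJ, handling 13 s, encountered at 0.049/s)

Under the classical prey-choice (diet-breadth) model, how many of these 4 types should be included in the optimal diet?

Rank by E/h (kJ/s): F 5.9, G 2.89, B 2.15, D 1.59. Include each in turn until the next type's E/h falls below the running intake rate.
Rate on top 1: 0.4267. G: 2.89 > 0.4267 → include.
Rate on top 2: 0.6661. B: 2.15 > 0.6661 → include.
Rate on top 3: 1.184. D: 1.59 > 1.184 → include.
Optimal diet: F, G, B, D — 4 of 4 types.

4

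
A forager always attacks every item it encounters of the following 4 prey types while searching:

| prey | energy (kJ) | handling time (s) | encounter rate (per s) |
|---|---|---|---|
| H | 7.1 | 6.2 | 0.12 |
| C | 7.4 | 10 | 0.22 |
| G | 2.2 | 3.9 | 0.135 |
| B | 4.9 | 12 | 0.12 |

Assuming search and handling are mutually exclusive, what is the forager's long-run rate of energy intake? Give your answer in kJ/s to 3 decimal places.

R = (0.12×7.1 + 0.22×7.4 + 0.135×2.2 + 0.12×4.9) / (1 + 0.12×6.2 + 0.22×10 + 0.135×3.9 + 0.12×12) = 3.365/5.91 = 0.5693 kJ/s.

0.569 kJ/s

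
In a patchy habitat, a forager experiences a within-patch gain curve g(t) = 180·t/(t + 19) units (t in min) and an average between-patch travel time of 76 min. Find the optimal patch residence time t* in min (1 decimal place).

38.0 min

By the marginal value theorem, leave when the instantaneous gain rate g'(t) equals the habitat-wide average g(t)/(T + t).
g'(t) = 180·19/(t + 19)². Setting 180·19/(t+19)² = 180t/[(t+19)(76+t)] gives 19(76+t) = t(t+19), so t² = 19×76 = 1444.
t* = √1444 = 38 min.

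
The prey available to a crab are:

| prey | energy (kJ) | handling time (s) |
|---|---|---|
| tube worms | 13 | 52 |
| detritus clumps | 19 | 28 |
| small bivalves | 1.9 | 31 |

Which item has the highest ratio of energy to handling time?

Profitability E/h (kJ/s): tube worms = 13/52 = 0.25, detritus clumps = 19/28 = 0.679, small bivalves = 1.9/31 = 0.0613.
Ranked: detritus clumps > tube worms > small bivalves.

detritus clumps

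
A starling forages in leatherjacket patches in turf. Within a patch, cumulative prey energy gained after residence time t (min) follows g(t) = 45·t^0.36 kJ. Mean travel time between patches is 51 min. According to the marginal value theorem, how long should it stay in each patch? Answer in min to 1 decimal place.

Optimal t* satisfies g'(t*) = g(t*)/(T + t*).
g'(t) = 0.36·45·t^-0.64. Setting 0.36·45·t^-0.64 = 45·t^0.36/(51+t) gives 0.36(51+t) = t, so 0.64·t = 0.36×51.
t* = 0.36×51/0.64 = 28.69 min.

28.7 min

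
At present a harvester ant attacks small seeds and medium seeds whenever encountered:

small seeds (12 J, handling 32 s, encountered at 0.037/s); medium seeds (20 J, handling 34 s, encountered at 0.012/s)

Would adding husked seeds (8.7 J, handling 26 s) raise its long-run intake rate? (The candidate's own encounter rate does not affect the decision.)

Yes

Current rate: (0.037×12 + 0.012×20)/(1 + 0.037×32 + 0.012×34) = 0.2639 J/s.
husked seeds: E/h = 8.7/26 = 0.3346 J/s.
Since 0.3346 > R, including husked seeds increases the long-run rate.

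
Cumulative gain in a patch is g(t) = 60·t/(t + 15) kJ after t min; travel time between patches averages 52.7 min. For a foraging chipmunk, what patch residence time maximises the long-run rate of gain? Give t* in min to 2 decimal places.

28.12 min

Optimal t* satisfies g'(t*) = g(t*)/(T + t*).
g'(t) = 60·15/(t + 15)². Setting 60·15/(t+15)² = 60t/[(t+15)(52.7+t)] gives 15(52.7+t) = t(t+15), so t² = 15×52.7 = 790.5.
t* = √790.5 = 28.12 min.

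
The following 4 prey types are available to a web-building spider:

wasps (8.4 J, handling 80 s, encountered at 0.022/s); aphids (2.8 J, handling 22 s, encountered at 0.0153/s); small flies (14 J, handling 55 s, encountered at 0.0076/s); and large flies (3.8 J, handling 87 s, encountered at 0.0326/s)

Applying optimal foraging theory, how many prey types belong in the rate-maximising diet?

3

Rank by E/h (J/s): small flies 0.255, aphids 0.127, wasps 0.105, large flies 0.0437. Include each in turn until the next type's E/h falls below the running intake rate.
Rate on top 1: 0.07504. aphids: 0.127 > 0.07504 → include.
Rate on top 2: 0.08506. wasps: 0.105 > 0.08506 → include.
Rate on top 3: 0.09504. large flies: 0.0437 < 0.09504 → exclude; stop.
Optimal diet: small flies, aphids, wasps — 3 of 4 types.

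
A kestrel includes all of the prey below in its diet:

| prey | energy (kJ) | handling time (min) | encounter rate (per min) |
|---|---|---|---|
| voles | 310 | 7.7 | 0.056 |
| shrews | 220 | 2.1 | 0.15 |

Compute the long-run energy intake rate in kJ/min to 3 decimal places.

R = (0.056×310 + 0.15×220) / (1 + 0.056×7.7 + 0.15×2.1) = 50.36/1.746 = 28.84 kJ/min.

28.840 kJ/min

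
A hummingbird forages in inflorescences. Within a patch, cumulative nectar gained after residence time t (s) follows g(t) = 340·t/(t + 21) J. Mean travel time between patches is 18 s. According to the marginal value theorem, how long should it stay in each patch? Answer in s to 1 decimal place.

Maximise g(t)/(T+t): set derivative to zero → g'(t)(T+t) = g(t).
g'(t) = 340·21/(t + 21)². Setting 340·21/(t+21)² = 340t/[(t+21)(18+t)] gives 21(18+t) = t(t+21), so t² = 21×18 = 378.
t* = √378 = 19.44 s.

19.4 s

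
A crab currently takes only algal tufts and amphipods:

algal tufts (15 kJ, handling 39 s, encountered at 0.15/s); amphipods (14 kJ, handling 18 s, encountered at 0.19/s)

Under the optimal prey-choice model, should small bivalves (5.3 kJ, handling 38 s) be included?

No

Current rate: (0.15×15 + 0.19×14)/(1 + 0.15×39 + 0.19×18) = 0.4781 kJ/s.
small bivalves: E/h = 5.3/38 = 0.1395 kJ/s.
Since 0.1395 < R, time spent handling small bivalves is better spent searching.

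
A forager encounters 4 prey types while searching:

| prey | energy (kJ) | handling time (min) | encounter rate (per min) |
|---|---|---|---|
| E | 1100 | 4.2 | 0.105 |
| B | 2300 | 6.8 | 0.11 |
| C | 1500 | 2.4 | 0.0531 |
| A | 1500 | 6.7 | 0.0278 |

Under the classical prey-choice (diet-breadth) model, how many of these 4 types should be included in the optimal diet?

E/h in descending order: C 625, B 338, E 262, A 224 kJ/min. The optimal diet is the largest prefix of this list for which every included type satisfies E_i/h_i > R on the types above it.
Rate on top 1: 70.65. B: 338 > 70.65 → include.
Rate on top 2: 177.4. E: 262 > 177.4 → include.
Rate on top 3: 193.5. A: 224 > 193.5 → include.
Optimal diet: C, B, E, A — 4 of 4 types.

4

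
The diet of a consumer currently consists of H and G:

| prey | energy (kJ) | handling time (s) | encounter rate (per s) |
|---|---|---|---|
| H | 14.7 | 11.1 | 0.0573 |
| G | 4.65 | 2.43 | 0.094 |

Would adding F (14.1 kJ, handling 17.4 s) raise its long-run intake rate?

Current rate: (0.0573×14.7 + 0.094×4.65)/(1 + 0.0573×11.1 + 0.094×2.43) = 0.6862 kJ/s.
Profitability of F: 14.1/17.4 = 0.8103 kJ/s.
0.8103 > 0.6862, so adding F raises the average — include it.

Yes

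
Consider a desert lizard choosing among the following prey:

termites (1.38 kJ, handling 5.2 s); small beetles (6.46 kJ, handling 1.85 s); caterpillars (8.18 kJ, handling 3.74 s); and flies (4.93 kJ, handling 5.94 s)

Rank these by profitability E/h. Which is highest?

small beetles

Profitability E/h (kJ/s): termites = 1.38/5.2 = 0.265, small beetles = 6.46/1.85 = 3.49, caterpillars = 8.18/3.74 = 2.19, flies = 4.93/5.94 = 0.83.
Ranked: small beetles > caterpillars > flies > termites.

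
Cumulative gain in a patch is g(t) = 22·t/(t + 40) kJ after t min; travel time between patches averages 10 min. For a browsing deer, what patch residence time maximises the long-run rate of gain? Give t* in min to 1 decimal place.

20.0 min

Maximise g(t)/(T+t): set derivative to zero → g'(t)(T+t) = g(t).
g'(t) = 22·40/(t + 40)². Setting 22·40/(t+40)² = 22t/[(t+40)(10+t)] gives 40(10+t) = t(t+40), so t² = 40×10 = 400.
t* = √400 = 20 min.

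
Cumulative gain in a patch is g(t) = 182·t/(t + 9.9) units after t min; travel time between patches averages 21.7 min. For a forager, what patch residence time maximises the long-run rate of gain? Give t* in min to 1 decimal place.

14.7 min

Maximise g(t)/(T+t): set derivative to zero → g'(t)(T+t) = g(t).
g'(t) = 182·9.9/(t + 9.9)². Setting 182·9.9/(t+9.9)² = 182t/[(t+9.9)(21.7+t)] gives 9.9(21.7+t) = t(t+9.9), so t² = 9.9×21.7 = 214.8.
t* = √214.8 = 14.66 min.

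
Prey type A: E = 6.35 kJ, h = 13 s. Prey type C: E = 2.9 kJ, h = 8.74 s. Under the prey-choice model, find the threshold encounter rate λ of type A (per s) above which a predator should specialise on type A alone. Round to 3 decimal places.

At the threshold, the rate on type A alone equals the profitability of type C: λ·6.35/(1 + λ·13) = 2.9/8.74 = 0.3318.
Rearranging, λ(6.35 − 0.3318×13) = 0.3318, so λ = 0.3318/2.036 = 0.1629 per s.

0.163 per s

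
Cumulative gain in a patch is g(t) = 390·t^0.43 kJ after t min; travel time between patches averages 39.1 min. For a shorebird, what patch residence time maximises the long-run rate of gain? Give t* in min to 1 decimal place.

Optimal t* satisfies g'(t*) = g(t*)/(T + t*).
g'(t) = 0.43·390·t^-0.57. Setting 0.43·390·t^-0.57 = 390·t^0.43/(39.1+t) gives 0.43(39.1+t) = t, so 0.57·t = 0.43×39.1.
t* = 0.43×39.1/0.57 = 29.5 min.

29.5 min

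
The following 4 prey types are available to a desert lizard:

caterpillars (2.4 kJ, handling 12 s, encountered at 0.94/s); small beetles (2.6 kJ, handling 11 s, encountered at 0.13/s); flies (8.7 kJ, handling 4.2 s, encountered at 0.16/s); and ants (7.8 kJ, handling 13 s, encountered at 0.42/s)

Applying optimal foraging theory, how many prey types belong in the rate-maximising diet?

Profitabilities (E/h, kJ/s): flies 2.07, ants 0.6, small beetles 0.236, caterpillars 0.2. Add prey in this order while the next type's profitability exceeds the intake rate on those already taken.
Rate on top 1: 0.8325. ants: 0.6 < 0.8325 → exclude; stop.
Optimal diet: flies — 1 of 4 types.

1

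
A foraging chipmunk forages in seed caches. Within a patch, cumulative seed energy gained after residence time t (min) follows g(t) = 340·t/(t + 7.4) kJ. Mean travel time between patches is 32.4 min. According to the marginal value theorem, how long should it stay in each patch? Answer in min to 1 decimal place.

15.5 min

Optimal t* satisfies g'(t*) = g(t*)/(T + t*).
g'(t) = 340·7.4/(t + 7.4)². Setting 340·7.4/(t+7.4)² = 340t/[(t+7.4)(32.4+t)] gives 7.4(32.4+t) = t(t+7.4), so t² = 7.4×32.4 = 239.8.
t* = √239.8 = 15.48 min.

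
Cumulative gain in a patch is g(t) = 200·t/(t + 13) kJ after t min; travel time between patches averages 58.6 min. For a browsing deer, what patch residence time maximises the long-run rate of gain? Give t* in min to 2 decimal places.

By the marginal value theorem, leave when the instantaneous gain rate g'(t) equals the habitat-wide average g(t)/(T + t).
g'(t) = 200·13/(t + 13)². Setting 200·13/(t+13)² = 200t/[(t+13)(58.6+t)] gives 13(58.6+t) = t(t+13), so t² = 13×58.6 = 761.8.
t* = √761.8 = 27.6 min.

27.60 min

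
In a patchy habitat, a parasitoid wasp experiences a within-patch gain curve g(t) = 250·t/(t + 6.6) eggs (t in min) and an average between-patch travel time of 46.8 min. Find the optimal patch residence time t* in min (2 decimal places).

17.57 min

Optimal t* satisfies g'(t*) = g(t*)/(T + t*).
g'(t) = 250·6.6/(t + 6.6)². Setting 250·6.6/(t+6.6)² = 250t/[(t+6.6)(46.8+t)] gives 6.6(46.8+t) = t(t+6.6), so t² = 6.6×46.8 = 308.9.
t* = √308.9 = 17.57 min.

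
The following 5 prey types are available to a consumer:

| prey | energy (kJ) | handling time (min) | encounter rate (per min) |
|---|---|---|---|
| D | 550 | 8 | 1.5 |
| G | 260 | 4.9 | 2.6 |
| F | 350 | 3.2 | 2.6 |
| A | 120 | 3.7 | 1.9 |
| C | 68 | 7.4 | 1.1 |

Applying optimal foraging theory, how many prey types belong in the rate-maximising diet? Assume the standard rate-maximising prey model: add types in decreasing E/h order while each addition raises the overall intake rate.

Rank by E/h (kJ/min): F 109, D 68.8, G 53.1, A 32.4, C 9.19. Include each in turn until the next type's E/h falls below the running intake rate.
Rate on top 1: 97.64. D: 68.8 < 97.64 → exclude; stop.
Optimal diet: F — 1 of 5 types.

1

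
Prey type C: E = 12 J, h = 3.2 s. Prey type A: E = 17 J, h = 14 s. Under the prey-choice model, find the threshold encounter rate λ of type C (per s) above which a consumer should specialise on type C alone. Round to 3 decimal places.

0.150 per s

Drop type A once their profitability E₂/h₂ falls below the rate achievable on type C alone: E₂/h₂ = λE₁/(1 + λh₁).
Solve for λ: λE₁h₂ = E₂(1 + λh₁) → λ(E₁h₂ − E₂h₁) = E₂ → λ = E₂/(E₁h₂ − E₂h₁).
λ = 17/(12×14 − 17×3.2) = 17/113.6 = 0.1496 per s.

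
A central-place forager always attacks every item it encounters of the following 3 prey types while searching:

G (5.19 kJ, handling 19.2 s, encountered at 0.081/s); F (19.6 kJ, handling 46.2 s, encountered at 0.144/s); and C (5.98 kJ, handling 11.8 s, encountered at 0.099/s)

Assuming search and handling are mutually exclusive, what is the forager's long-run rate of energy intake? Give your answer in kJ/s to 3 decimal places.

R = (0.081×5.19 + 0.144×19.6 + 0.099×5.98) / (1 + 0.081×19.2 + 0.144×46.2 + 0.099×11.8) = 3.835/10.38 = 0.3696 kJ/s.

0.370 kJ/s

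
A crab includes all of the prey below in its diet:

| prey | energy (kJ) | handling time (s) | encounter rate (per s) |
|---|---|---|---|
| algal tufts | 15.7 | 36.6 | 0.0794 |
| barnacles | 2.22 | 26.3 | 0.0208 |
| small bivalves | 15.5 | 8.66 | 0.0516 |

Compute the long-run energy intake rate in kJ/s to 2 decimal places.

R = (0.0794×15.7 + 0.0208×2.22 + 0.0516×15.5) / (1 + 0.0794×36.6 + 0.0208×26.3 + 0.0516×8.66) = 2.093/4.9 = 0.4271 kJ/s.

0.43 kJ/s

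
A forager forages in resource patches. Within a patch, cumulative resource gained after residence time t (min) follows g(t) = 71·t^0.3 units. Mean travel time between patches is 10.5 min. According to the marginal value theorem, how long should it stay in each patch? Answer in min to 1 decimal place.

4.5 min

Maximise g(t)/(T+t): set derivative to zero → g'(t)(T+t) = g(t).
g'(t) = 0.3·71·t^-0.7. Setting 0.3·71·t^-0.7 = 71·t^0.3/(10.5+t) gives 0.3(10.5+t) = t, so 0.70·t = 0.3×10.5.
t* = 0.3×10.5/0.70 = 4.5 min.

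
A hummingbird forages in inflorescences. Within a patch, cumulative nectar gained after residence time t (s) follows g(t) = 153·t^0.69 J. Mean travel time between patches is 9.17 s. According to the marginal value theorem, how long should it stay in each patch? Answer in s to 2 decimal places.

Optimal t* satisfies g'(t*) = g(t*)/(T + t*).
g'(t) = 0.69·153·t^-0.31. Setting 0.69·153·t^-0.31 = 153·t^0.69/(9.17+t) gives 0.69(9.17+t) = t, so 0.31·t = 0.69×9.17.
t* = 0.69×9.17/0.31 = 20.41 s.

20.41 s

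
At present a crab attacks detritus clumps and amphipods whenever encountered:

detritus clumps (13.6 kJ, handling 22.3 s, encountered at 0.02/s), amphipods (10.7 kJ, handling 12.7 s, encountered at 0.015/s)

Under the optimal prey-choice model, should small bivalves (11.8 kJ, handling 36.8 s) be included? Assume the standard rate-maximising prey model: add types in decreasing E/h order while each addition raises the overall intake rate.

Yes

Intake rate on the current diet: R = (0.02×13.6 + 0.015×10.7) / (1 + 0.02×22.3 + 0.015×12.7) = 0.4325/1.636 = 0.2643 kJ/s.
small bivalves: E/h = 11.8/36.8 = 0.3207 kJ/s.
0.3207 > 0.2643, so adding small bivalves raises the average — include it.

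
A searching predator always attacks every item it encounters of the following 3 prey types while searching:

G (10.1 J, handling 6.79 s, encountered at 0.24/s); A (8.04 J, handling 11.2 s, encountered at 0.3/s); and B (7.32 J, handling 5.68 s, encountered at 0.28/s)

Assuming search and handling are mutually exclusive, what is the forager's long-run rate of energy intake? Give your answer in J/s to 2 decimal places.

R = (0.24×10.1 + 0.3×8.04 + 0.28×7.32) / (1 + 0.24×6.79 + 0.3×11.2 + 0.28×5.68) = 6.886/7.58 = 0.9084 J/s.

0.91 J/s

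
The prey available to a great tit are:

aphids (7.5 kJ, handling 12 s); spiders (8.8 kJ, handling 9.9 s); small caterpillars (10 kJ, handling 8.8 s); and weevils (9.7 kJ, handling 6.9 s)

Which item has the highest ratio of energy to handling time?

Profitability E/h (kJ/s): aphids = 7.5/12 = 0.625, spiders = 8.8/9.9 = 0.889, small caterpillars = 10/8.8 = 1.14, weevils = 9.7/6.9 = 1.41.
Ranked: weevils > small caterpillars > spiders > aphids.

weevils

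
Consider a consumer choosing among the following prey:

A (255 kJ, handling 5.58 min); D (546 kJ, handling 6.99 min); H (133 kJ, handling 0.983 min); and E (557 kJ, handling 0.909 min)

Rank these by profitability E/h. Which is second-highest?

In descending order of E/h:
E: 557/0.909 = 613 kJ/min
H: 133/0.983 = 135 kJ/min
D: 546/6.99 = 78.1 kJ/min
A: 255/5.58 = 45.7 kJ/min

H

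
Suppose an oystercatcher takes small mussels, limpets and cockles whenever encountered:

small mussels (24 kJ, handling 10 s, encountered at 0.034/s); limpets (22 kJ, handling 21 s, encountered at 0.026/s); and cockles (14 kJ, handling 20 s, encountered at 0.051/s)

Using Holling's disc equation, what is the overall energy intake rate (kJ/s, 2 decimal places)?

0.72 kJ/s

R = (0.034×24 + 0.026×22 + 0.051×14) / (1 + 0.034×10 + 0.026×21 + 0.051×20) = 2.102/2.906 = 0.7233 kJ/s.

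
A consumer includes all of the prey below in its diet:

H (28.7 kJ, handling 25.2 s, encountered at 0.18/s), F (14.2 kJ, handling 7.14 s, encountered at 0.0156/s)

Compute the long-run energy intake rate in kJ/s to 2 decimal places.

0.95 kJ/s

R = Σλ_iE_i / (1 + Σλ_ih_i)
Numerator: 0.18×28.7 + 0.0156×14.2 = 5.388
Denominator: 1 + 0.18×25.2 + 0.0156×7.14 = 5.647
R = 5.388/5.647 = 0.954 kJ/s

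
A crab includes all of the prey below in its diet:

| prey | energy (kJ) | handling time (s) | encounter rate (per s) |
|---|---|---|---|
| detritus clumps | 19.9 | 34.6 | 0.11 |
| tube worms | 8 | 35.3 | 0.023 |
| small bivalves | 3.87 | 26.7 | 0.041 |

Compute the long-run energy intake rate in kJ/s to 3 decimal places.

Energy encountered per unit search time: 0.11×19.9 + 0.023×8 + 0.041×3.87 = 2.532 kJ/s.
Handling time per unit search time: 0.11×34.6 + 0.023×35.3 + 0.041×26.7 = 5.713.
Rate = 2.532/(1 + 5.713) = 0.3772 kJ/s.

0.377 kJ/s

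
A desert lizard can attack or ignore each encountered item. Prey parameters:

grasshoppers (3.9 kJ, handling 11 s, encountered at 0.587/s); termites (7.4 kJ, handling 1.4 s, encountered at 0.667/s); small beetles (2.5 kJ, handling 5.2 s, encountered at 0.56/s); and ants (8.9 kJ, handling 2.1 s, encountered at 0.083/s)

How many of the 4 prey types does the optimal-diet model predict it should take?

2

Profitabilities (E/h, kJ/s): termites 5.29, ants 4.24, small beetles 0.481, grasshoppers 0.355. Add prey in this order while the next type's profitability exceeds the intake rate on those already taken.
Rate on top 1: 2.552. ants: 4.24 > 2.552 → include.
Rate on top 2: 2.692. small beetles: 0.481 < 2.692 → exclude; stop.
Optimal diet: termites, ants — 2 of 4 types.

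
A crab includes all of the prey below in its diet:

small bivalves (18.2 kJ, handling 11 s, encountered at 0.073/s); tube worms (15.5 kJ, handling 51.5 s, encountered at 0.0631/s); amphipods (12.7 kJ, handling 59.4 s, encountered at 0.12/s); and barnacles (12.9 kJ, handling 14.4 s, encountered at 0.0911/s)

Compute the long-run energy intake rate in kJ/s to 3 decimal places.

R = (0.073×18.2 + 0.0631×15.5 + 0.12×12.7 + 0.0911×12.9) / (1 + 0.073×11 + 0.0631×51.5 + 0.12×59.4 + 0.0911×14.4) = 5.006/13.49 = 0.371 kJ/s.

0.371 kJ/s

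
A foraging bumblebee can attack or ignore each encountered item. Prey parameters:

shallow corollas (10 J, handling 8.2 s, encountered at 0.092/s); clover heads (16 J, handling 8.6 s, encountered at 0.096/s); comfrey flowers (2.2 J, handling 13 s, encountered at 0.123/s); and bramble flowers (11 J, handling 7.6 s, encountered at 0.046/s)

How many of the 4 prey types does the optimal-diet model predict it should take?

Profitabilities (E/h, J/s): clover heads 1.86, bramble flowers 1.45, shallow corollas 1.22, comfrey flowers 0.169. Add prey in this order while the next type's profitability exceeds the intake rate on those already taken.
Rate on top 1: 0.8414. bramble flowers: 1.45 > 0.8414 → include.
Rate on top 2: 0.9388. shallow corollas: 1.22 > 0.9388 → include.
Rate on top 3: 1.011. comfrey flowers: 0.169 < 1.011 → exclude; stop.
Optimal diet: clover heads, bramble flowers, shallow corollas — 3 of 4 types.

3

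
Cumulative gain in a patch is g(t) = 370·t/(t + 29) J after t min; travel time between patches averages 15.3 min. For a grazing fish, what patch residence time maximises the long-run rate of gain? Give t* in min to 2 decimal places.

21.06 min

By the marginal value theorem, leave when the instantaneous gain rate g'(t) equals the habitat-wide average g(t)/(T + t).
g'(t) = 370·29/(t + 29)². Setting 370·29/(t+29)² = 370t/[(t+29)(15.3+t)] gives 29(15.3+t) = t(t+29), so t² = 29×15.3 = 443.7.
t* = √443.7 = 21.06 min.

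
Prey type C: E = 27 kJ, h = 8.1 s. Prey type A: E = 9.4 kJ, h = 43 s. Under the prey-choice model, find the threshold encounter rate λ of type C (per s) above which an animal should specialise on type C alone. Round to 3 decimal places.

0.009 per s

The zero-one rule: include type A iff E₂/h₂ > λE₁/(1+λh₁). Equality gives the switch point.
λE₁h₂ = E₂ + λE₂h₁ ⇒ λ = E₂/(E₁h₂ − E₂h₁) = 9.4/(1161 − 76.14) = 0.008665 per s.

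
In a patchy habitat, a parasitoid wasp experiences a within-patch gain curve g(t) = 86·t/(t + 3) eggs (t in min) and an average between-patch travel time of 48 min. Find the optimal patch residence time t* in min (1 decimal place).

12.0 min

By the marginal value theorem, leave when the instantaneous gain rate g'(t) equals the habitat-wide average g(t)/(T + t).
g'(t) = 86·3/(t + 3)². Setting 86·3/(t+3)² = 86t/[(t+3)(48+t)] gives 3(48+t) = t(t+3), so t² = 3×48 = 144.
t* = √144 = 12 min.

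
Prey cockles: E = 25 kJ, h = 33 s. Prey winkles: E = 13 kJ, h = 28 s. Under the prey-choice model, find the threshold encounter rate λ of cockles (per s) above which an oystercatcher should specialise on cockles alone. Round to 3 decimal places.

0.048 per s

The zero-one rule: include winkles iff E₂/h₂ > λE₁/(1+λh₁). Equality gives the switch point.
λE₁h₂ = E₂ + λE₂h₁ ⇒ λ = E₂/(E₁h₂ − E₂h₁) = 13/(700 − 429) = 0.04797 per s.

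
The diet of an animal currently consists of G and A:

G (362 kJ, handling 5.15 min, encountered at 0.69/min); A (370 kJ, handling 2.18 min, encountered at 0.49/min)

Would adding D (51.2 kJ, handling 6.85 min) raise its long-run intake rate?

On G and A alone, R = ΣλE/(1+Σλh) = 431.1/5.622 = 76.68 kJ/min.
D: E/h = 51.2/6.85 = 7.474 kJ/min.
Since 7.474 < R, time spent handling D is better spent searching.

No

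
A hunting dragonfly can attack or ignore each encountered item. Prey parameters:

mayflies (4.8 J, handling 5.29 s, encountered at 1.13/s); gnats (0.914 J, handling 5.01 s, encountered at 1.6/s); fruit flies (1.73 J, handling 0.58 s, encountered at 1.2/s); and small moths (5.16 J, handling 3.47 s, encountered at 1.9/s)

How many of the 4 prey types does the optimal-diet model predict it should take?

Profitabilities (E/h, J/s): fruit flies 2.98, small moths 1.49, mayflies 0.907, gnats 0.182. Add prey in this order while the next type's profitability exceeds the intake rate on those already taken.
Rate on top 1: 1.224. small moths: 1.49 > 1.224 → include.
Rate on top 2: 1.433. mayflies: 0.907 < 1.433 → exclude; stop.
Optimal diet: fruit flies, small moths — 2 of 4 types.

2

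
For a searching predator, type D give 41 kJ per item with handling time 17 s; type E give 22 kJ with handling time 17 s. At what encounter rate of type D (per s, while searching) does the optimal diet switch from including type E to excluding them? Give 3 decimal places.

0.068 per s

Drop type E once their profitability E₂/h₂ falls below the rate achievable on type D alone: E₂/h₂ = λE₁/(1 + λh₁).
Solve for λ: λE₁h₂ = E₂(1 + λh₁) → λ(E₁h₂ − E₂h₁) = E₂ → λ = E₂/(E₁h₂ − E₂h₁).
λ = 22/(41×17 − 22×17) = 22/323 = 0.06811 per s.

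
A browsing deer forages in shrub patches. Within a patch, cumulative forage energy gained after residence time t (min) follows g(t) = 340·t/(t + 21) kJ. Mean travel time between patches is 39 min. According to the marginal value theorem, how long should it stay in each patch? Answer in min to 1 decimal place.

28.6 min

Optimal t* satisfies g'(t*) = g(t*)/(T + t*).
g'(t) = 340·21/(t + 21)². Setting 340·21/(t+21)² = 340t/[(t+21)(39+t)] gives 21(39+t) = t(t+21), so t² = 21×39 = 819.
t* = √819 = 28.62 min.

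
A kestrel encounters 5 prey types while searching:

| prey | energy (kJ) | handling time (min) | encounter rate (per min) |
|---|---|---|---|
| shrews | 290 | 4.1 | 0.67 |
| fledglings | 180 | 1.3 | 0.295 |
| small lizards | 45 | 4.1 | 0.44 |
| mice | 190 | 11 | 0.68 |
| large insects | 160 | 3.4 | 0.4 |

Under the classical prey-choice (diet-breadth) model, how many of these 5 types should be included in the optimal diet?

2

Rank by E/h (kJ/min): fledglings 138, shrews 70.7, large insects 47.1, mice 17.3, small lizards 11. Include each in turn until the next type's E/h falls below the running intake rate.
Rate on top 1: 38.38. shrews: 70.7 > 38.38 → include.
Rate on top 2: 59.9. large insects: 47.1 < 59.9 → exclude; stop.
Optimal diet: fledglings, shrews — 2 of 5 types.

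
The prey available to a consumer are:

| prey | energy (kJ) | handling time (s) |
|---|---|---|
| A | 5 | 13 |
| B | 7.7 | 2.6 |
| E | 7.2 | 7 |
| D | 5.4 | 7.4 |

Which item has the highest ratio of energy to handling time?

B

Profitability E/h (kJ/s): A = 5/13 = 0.385, B = 7.7/2.6 = 2.96, E = 7.2/7 = 1.03, D = 5.4/7.4 = 0.73.
Ranked: B > E > D > A.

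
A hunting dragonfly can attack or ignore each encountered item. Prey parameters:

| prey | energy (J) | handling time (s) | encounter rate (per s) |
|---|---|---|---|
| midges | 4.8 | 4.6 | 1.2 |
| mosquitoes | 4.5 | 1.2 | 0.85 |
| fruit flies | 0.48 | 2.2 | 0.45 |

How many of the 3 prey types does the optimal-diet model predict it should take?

E/h in descending order: mosquitoes 3.75, midges 1.04, fruit flies 0.218 J/s. The optimal diet is the largest prefix of this list for which every included type satisfies E_i/h_i > R on the types above it.
Rate on top 1: 1.894. midges: 1.04 < 1.894 → exclude; stop.
Optimal diet: mosquitoes — 1 of 3 types.

1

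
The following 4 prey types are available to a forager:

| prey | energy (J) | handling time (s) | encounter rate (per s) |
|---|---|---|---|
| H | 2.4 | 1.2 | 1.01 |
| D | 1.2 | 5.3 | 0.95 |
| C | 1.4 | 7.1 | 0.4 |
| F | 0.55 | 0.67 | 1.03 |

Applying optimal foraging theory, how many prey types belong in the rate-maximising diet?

Profitabilities (E/h, J/s): H 2, F 0.821, D 0.226, C 0.197. Add prey in this order while the next type's profitability exceeds the intake rate on those already taken.
Rate on top 1: 1.096. F: 0.821 < 1.096 → exclude; stop.
Optimal diet: H — 1 of 4 types.

1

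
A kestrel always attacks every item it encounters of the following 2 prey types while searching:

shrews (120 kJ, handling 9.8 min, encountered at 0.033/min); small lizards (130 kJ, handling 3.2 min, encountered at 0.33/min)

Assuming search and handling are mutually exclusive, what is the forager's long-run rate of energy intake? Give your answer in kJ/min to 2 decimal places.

19.69 kJ/min

R = (0.033×120 + 0.33×130) / (1 + 0.033×9.8 + 0.33×3.2) = 46.86/2.379 = 19.69 kJ/min.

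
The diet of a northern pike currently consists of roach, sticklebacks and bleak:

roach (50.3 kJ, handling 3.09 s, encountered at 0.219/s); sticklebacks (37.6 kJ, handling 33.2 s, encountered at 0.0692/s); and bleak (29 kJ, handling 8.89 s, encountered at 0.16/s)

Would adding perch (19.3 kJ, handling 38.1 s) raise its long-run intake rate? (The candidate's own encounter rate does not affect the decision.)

No

Current rate: (0.219×50.3 + 0.0692×37.6 + 0.16×29)/(1 + 0.219×3.09 + 0.0692×33.2 + 0.16×8.89) = 3.383 kJ/s.
Profitability of perch: 19.3/38.1 = 0.5066 kJ/s.
Since 0.5066 < R, time spent handling perch is better spent searching.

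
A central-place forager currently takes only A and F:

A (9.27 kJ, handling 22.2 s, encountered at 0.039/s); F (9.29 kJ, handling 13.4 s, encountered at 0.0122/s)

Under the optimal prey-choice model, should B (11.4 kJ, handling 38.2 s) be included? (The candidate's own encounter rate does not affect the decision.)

Intake rate on the current diet: R = (0.039×9.27 + 0.0122×9.29) / (1 + 0.039×22.2 + 0.0122×13.4) = 0.4749/2.029 = 0.234 kJ/s.
B: E/h = 11.4/38.2 = 0.2984 kJ/s.
Since 0.2984 > R, including B increases the long-run rate.

Yes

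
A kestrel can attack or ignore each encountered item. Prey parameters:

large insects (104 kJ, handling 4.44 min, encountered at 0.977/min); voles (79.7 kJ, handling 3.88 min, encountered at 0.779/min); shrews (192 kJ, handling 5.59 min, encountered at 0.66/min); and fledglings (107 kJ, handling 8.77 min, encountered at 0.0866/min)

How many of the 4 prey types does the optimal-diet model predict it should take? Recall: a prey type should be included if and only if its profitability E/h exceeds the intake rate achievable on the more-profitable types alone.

1

Rank by E/h (kJ/min): shrews 34.3, large insects 23.4, voles 20.5, fledglings 12.2. Include each in turn until the next type's E/h falls below the running intake rate.
Rate on top 1: 27.02. large insects: 23.4 < 27.02 → exclude; stop.
Optimal diet: shrews — 1 of 4 types.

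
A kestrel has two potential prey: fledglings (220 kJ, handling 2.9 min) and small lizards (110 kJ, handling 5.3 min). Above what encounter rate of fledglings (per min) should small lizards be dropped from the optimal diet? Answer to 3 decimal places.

0.130 per min

The zero-one rule: include small lizards iff E₂/h₂ > λE₁/(1+λh₁). Equality gives the switch point.
λE₁h₂ = E₂ + λE₂h₁ ⇒ λ = E₂/(E₁h₂ − E₂h₁) = 110/(1166 − 319) = 0.1299 per min.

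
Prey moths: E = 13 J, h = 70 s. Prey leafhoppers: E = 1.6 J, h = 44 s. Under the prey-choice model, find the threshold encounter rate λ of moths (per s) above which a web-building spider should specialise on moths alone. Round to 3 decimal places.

Drop leafhoppers once their profitability E₂/h₂ falls below the rate achievable on moths alone: E₂/h₂ = λE₁/(1 + λh₁).
Solve for λ: λE₁h₂ = E₂(1 + λh₁) → λ(E₁h₂ − E₂h₁) = E₂ → λ = E₂/(E₁h₂ − E₂h₁).
λ = 1.6/(13×44 − 1.6×70) = 1.6/460 = 0.003478 per s.

0.003 per s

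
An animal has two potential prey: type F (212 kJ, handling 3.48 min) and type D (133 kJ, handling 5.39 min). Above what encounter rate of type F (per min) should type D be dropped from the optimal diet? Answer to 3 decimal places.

0.196 per min

Drop type D once their profitability E₂/h₂ falls below the rate achievable on type F alone: E₂/h₂ = λE₁/(1 + λh₁).
Solve for λ: λE₁h₂ = E₂(1 + λh₁) → λ(E₁h₂ − E₂h₁) = E₂ → λ = E₂/(E₁h₂ − E₂h₁).
λ = 133/(212×5.39 − 133×3.48) = 133/679.8 = 0.1956 per min.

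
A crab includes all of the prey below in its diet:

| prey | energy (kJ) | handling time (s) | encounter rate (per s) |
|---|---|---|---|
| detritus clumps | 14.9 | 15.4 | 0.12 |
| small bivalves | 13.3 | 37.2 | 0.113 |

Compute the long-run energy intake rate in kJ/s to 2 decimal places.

0.47 kJ/s

Energy encountered per unit search time: 0.12×14.9 + 0.113×13.3 = 3.291 kJ/s.
Handling time per unit search time: 0.12×15.4 + 0.113×37.2 = 6.052.
Rate = 3.291/(1 + 6.052) = 0.4667 kJ/s.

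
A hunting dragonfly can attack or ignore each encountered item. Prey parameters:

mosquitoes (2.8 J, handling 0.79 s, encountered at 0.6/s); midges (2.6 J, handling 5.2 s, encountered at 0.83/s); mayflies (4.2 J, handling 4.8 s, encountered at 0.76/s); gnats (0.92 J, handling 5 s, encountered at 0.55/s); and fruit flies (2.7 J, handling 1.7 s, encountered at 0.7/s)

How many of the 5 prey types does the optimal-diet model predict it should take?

2

Profitabilities (E/h, J/s): mosquitoes 3.54, fruit flies 1.59, mayflies 0.875, midges 0.5, gnats 0.184. Add prey in this order while the next type's profitability exceeds the intake rate on those already taken.
Rate on top 1: 1.14. fruit flies: 1.59 > 1.14 → include.
Rate on top 2: 1.34. mayflies: 0.875 < 1.34 → exclude; stop.
Optimal diet: mosquitoes, fruit flies — 2 of 5 types.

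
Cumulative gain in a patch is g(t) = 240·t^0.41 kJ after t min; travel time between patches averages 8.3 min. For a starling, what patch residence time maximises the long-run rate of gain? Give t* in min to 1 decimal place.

5.8 min

Maximise g(t)/(T+t): set derivative to zero → g'(t)(T+t) = g(t).
g'(t) = 0.41·240·t^-0.59. Setting 0.41·240·t^-0.59 = 240·t^0.41/(8.3+t) gives 0.41(8.3+t) = t, so 0.59·t = 0.41×8.3.
t* = 0.41×8.3/0.59 = 5.768 min.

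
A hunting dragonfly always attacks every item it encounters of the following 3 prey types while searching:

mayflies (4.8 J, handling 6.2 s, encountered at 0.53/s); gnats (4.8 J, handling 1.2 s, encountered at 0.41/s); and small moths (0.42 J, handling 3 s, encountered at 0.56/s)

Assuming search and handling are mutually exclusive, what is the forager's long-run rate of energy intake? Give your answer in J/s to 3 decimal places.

0.735 J/s

Energy encountered per unit search time: 0.53×4.8 + 0.41×4.8 + 0.56×0.42 = 4.747 J/s.
Handling time per unit search time: 0.53×6.2 + 0.41×1.2 + 0.56×3 = 5.458.
Rate = 4.747/(1 + 5.458) = 0.7351 J/s.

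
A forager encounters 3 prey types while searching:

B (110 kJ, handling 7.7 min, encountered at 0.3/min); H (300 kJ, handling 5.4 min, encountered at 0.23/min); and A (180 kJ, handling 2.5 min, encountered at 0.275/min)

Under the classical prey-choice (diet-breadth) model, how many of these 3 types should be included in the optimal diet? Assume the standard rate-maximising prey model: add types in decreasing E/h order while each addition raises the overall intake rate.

E/h in descending order: A 72, H 55.6, B 14.3 kJ/min. The optimal diet is the largest prefix of this list for which every included type satisfies E_i/h_i > R on the types above it.
Rate on top 1: 29.33. H: 55.6 > 29.33 → include.
Rate on top 2: 40.45. B: 14.3 < 40.45 → exclude; stop.
Optimal diet: A, H — 2 of 3 types.

2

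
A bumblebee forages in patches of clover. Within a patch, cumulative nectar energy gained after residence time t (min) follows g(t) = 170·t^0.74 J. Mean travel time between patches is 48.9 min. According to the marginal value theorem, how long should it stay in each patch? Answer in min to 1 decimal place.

139.2 min

Maximise g(t)/(T+t): set derivative to zero → g'(t)(T+t) = g(t).
g'(t) = 0.74·170·t^-0.26. Setting 0.74·170·t^-0.26 = 170·t^0.74/(48.9+t) gives 0.74(48.9+t) = t, so 0.26·t = 0.74×48.9.
t* = 0.74×48.9/0.26 = 139.2 min.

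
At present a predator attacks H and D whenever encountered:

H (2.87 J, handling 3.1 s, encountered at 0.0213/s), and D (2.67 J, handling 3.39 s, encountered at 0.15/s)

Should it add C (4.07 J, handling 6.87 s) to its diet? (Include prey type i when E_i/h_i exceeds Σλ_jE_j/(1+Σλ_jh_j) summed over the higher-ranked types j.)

Yes

On H and D alone, R = ΣλE/(1+Σλh) = 0.4616/1.575 = 0.2932 J/s.
C: E/h = 4.07/6.87 = 0.5924 J/s.
0.5924 > 0.2932, so adding C raises the average — include it.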